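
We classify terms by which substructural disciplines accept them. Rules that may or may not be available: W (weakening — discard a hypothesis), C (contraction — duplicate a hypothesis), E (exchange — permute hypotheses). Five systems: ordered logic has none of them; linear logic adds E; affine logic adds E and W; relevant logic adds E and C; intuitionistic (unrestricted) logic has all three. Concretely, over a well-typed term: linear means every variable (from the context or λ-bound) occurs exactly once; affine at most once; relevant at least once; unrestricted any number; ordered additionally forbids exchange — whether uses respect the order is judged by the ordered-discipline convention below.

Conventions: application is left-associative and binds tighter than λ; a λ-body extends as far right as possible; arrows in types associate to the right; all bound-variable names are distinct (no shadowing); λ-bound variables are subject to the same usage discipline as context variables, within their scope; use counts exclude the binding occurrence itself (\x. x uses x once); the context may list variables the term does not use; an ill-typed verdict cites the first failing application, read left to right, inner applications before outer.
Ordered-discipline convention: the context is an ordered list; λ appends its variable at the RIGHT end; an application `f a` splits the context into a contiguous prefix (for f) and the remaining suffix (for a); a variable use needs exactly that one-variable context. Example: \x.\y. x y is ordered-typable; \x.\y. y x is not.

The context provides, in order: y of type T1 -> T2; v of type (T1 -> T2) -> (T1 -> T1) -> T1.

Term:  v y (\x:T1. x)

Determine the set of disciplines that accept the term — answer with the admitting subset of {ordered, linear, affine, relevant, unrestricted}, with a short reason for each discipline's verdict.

admitted by: linear, affine, relevant, unrestricted
counts: y ×1, v ×1, x [bound] ×1
left-to-right use order: v, y, x
typing: well-typed — term : T1
ordered: ✗, no ordered split (uses run v, y, x)
linear: ✓, y, v, x: one use apiece
affine: ✓, y, v, x: no repeats, contraction unneeded
relevant: ✓, none of y, v, x goes unused
unrestricted: ✓, type-checks (T1) and nothing is barred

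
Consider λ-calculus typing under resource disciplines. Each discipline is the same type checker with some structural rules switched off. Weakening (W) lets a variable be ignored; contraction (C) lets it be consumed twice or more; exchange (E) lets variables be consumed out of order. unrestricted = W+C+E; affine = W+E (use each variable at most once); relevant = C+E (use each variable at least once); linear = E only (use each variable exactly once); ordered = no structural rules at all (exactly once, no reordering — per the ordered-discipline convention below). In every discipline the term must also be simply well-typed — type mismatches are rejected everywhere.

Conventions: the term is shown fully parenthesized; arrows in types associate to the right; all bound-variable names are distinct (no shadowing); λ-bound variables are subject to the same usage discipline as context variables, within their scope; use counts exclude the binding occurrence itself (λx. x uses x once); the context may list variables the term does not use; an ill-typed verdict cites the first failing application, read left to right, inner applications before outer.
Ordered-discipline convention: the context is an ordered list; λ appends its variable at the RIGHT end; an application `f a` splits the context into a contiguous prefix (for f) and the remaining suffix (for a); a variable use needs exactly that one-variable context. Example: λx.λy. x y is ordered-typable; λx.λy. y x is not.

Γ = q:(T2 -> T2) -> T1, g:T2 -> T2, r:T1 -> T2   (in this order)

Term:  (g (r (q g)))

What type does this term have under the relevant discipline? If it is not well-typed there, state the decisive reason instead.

term : T2
use counts: q ×1; g ×2; r ×1
uses in reading order: g, r, q, g
typing: well-typed at T2
summary: ordered ✗ | linear ✗ | affine ✗ | relevant ✓ | unrestricted ✓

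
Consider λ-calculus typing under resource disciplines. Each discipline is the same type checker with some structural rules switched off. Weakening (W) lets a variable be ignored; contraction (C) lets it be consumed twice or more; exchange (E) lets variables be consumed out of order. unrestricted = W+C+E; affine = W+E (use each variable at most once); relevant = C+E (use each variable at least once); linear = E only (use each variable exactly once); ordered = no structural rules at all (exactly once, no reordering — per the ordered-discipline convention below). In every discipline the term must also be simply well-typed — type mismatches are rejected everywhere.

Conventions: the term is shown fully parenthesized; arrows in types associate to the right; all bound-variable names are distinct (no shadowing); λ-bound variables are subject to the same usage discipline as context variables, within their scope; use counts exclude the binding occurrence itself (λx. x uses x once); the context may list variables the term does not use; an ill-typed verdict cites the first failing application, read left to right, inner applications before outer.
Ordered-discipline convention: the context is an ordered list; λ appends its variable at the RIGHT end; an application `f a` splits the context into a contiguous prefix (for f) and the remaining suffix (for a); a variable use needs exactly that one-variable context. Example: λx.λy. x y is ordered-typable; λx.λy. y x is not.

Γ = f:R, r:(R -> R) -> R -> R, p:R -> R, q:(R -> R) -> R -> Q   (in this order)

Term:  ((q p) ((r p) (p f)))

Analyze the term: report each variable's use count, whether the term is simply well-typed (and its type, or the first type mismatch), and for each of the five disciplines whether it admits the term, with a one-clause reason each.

variable uses: f: 1, r: 1, p: 3, q: 1
left-to-right use order: q, p, r, p, p, f
typing: well-typed at Q
ordered: ✗, p ×3 used more than once (contraction)
linear: ✗, p ×3 used more than once (contraction)
affine: ✗, p ×3 used more than once (contraction)
relevant: ✓, every one of f, r, p, q appears
unrestricted: ✓, well-typed at Q; no restrictions here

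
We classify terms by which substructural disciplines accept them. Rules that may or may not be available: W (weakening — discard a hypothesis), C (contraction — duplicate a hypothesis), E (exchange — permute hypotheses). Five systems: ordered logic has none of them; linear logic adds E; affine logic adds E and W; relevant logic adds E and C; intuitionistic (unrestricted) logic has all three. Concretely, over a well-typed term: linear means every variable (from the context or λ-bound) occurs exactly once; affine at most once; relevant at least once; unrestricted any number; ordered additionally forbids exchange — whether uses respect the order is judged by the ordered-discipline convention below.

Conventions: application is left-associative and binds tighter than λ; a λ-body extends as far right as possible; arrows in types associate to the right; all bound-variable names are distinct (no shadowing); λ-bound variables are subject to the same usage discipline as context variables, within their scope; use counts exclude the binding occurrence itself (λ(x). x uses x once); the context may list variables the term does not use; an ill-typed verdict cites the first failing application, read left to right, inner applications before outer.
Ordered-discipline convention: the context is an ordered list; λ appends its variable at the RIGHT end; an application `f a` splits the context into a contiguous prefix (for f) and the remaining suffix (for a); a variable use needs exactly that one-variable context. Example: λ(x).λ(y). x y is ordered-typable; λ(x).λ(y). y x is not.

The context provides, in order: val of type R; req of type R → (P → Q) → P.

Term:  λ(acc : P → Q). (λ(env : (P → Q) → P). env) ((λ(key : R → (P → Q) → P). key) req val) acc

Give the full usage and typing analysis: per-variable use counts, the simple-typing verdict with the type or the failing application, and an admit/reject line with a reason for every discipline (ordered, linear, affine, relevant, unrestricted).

use counts: val: 1; req: 1; acc [bound]: 1; env [bound]: 1; key [bound]: 1
use order (left to right): env, key, req, val, acc
typing: the term checks, with type (P → Q) → P
ordered: ✗, no ordered split (uses run env, key, req, val, acc)
linear: ✓, val, req, acc, env, key: one use apiece
affine: ✓, none of val, req, acc, env, key used more than once
relevant: ✓, none of val, req, acc, env, key goes unused
unrestricted: ✓, typability at (P → Q) → P is all that's needed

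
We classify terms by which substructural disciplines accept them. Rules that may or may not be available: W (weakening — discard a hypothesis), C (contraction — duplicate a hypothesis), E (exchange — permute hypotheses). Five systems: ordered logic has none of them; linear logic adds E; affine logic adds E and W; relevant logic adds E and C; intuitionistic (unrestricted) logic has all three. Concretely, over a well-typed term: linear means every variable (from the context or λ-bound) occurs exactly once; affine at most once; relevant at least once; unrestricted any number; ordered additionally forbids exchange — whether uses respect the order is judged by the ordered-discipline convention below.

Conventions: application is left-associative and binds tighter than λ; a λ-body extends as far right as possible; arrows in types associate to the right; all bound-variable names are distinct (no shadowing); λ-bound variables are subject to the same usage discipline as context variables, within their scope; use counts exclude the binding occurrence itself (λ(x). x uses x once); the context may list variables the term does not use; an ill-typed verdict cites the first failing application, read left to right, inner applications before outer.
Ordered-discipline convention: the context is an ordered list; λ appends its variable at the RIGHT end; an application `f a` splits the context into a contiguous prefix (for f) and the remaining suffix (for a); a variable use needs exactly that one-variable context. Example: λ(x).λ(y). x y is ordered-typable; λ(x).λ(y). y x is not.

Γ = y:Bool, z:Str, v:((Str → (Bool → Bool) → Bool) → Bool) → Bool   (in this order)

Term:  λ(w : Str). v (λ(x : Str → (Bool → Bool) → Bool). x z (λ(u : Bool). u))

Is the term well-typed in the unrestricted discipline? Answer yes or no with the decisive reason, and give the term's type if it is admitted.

yes — well-typed at Str → Bool; no restrictions here; term : Str → Bool
use counts: y: 0; z: 1; v: 1; w [bound]: 0; x [bound]: 1; u [bound]: 1
order of uses: v, x, z, u
typing: the term checks, with type Str → Bool
across the five disciplines: ordered ✗, linear ✗, affine ✓, relevant ✗, unrestricted ✓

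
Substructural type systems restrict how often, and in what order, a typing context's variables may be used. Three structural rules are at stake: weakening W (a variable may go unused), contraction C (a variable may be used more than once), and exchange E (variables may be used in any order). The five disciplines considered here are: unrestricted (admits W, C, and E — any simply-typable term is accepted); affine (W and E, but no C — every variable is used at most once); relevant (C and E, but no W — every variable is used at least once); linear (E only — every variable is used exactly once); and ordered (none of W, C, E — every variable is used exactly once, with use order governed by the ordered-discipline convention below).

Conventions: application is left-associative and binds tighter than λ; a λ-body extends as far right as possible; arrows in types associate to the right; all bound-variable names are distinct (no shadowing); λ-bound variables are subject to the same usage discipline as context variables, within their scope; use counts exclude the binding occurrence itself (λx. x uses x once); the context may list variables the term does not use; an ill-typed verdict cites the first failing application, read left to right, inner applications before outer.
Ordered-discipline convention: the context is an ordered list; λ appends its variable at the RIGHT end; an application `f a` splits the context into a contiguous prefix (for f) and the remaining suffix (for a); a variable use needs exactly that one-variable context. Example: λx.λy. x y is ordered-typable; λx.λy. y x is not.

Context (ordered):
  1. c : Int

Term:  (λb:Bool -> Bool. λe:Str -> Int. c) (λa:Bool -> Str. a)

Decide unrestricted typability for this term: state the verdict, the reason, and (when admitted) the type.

no — fails simple typing
counts: c ×1, b (λ-bound) ×0, e (λ-bound) ×0, a (λ-bound) ×1
use order (left to right): c, a
typing: ill-typed: argument of type (Bool -> Str) -> Bool -> Str where Bool -> Bool is required
per-discipline verdicts: ordered ✗ | linear ✗ | affine ✗ | relevant ✗ | unrestricted ✗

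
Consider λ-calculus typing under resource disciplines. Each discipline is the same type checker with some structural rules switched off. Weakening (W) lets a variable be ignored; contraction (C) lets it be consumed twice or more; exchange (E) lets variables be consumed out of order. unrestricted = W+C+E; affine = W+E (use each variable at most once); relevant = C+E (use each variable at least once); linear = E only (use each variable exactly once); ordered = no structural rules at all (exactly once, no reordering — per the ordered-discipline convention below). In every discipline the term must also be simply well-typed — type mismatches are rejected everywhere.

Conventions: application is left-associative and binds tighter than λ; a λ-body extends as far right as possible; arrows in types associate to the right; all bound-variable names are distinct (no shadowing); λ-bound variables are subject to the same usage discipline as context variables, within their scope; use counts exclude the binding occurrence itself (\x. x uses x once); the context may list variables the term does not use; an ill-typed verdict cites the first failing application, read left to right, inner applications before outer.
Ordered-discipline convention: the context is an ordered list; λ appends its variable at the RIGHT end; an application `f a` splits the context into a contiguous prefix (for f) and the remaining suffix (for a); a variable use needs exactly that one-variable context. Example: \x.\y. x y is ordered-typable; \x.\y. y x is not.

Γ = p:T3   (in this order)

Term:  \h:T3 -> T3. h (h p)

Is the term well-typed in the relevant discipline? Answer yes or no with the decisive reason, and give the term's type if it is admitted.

yes — every one of p, h appears; term : (T3 -> T3) -> T3
counts: p: 1×, h (λ-bound): 2×
uses in reading order: h, h, p
typing: ✓ — (T3 -> T3) -> T3
per-discipline verdicts: ordered ✗ · linear ✗ · affine ✗ · relevant ✓ · unrestricted ✓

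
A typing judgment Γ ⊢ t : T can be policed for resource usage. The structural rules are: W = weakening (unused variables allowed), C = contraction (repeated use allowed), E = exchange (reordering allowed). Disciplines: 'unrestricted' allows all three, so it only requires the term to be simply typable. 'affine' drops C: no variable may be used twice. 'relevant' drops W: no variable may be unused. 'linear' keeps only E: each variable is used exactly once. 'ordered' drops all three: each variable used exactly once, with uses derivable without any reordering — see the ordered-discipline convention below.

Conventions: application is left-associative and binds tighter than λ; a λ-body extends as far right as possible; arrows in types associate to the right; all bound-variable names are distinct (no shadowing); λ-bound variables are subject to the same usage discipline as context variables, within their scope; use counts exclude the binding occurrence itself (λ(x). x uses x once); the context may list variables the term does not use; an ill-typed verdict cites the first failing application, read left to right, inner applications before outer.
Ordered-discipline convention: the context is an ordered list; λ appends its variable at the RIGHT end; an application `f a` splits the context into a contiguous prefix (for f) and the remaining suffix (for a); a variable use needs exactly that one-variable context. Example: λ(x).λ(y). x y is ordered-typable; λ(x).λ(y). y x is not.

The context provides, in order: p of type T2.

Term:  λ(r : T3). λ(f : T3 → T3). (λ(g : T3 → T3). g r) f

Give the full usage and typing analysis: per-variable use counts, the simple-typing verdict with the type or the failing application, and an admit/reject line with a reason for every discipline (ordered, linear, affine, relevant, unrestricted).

usage: p=0; r [bound]=1; f [bound]=1; g [bound]=1
use order (left to right): g, r, f
typing: well-typed — term : T3 → (T3 → T3) → T3
ordered ✗ (unused: p — weakening required)
linear ✗ (unused: p — weakening required)
affine ✓ (no duplicate uses among p, r, f, g)
relevant ✗ (unused: p — weakening required)
unrestricted ✓ (simply typable at T3 → (T3 → T3) → T3; W, C, E all held)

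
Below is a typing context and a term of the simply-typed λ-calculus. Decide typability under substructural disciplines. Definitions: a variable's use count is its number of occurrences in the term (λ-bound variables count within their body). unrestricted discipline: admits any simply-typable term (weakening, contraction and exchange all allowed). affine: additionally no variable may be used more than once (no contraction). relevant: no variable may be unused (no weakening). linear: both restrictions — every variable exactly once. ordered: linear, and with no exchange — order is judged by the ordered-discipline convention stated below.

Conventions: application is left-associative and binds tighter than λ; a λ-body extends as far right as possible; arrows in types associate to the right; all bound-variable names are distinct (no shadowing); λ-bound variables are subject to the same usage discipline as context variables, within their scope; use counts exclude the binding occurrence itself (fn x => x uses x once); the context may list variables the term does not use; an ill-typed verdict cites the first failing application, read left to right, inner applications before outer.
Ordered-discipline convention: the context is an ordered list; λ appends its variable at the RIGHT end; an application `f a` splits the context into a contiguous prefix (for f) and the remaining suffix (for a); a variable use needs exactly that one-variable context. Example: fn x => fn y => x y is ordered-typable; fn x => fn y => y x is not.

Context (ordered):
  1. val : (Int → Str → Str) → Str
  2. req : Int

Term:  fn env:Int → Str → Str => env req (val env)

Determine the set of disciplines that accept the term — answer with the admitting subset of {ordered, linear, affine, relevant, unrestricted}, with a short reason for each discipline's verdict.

accepted by: relevant, unrestricted
usage: val ×1; req ×1; env (λ-bound) ×2
order of uses: env, req, val, env
typing: ✓ — (Int → Str → Str) → Str
ordered: ✗ — repeated use of env ×2
linear: ✗ — repeated use of env ×2
affine: ✗ — repeated use of env ×2
relevant: ✓ — at least one use each (val, req, env)
unrestricted: ✓ — typability at (Int → Str → Str) → Str is all that's needed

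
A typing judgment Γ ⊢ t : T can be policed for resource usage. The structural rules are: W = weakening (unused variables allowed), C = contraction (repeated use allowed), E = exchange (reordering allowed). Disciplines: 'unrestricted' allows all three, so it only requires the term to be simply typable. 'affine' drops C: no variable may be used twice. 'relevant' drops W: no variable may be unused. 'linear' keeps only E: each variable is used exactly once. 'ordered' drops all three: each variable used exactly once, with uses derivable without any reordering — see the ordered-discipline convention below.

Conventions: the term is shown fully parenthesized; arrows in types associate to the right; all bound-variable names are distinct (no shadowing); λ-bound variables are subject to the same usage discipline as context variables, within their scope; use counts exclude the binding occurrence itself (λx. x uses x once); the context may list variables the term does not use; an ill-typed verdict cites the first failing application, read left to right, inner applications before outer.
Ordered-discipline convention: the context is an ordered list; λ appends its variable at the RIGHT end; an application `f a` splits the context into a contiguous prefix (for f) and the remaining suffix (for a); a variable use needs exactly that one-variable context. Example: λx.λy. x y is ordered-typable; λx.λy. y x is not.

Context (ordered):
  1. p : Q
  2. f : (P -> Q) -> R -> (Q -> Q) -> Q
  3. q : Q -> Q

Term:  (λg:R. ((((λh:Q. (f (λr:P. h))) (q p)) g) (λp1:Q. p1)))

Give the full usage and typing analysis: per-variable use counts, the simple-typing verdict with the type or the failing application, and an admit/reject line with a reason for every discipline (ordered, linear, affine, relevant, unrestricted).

usage: p: 1×, f: 1×, q: 1×, g (bound): 1×, h (bound): 1×, r (bound): 0×, p1 (bound): 1×
left-to-right use order: f, h, q, p, g, p1
typing: ✓ — R -> Q
ordered ✗ (unused: r — weakening required)
linear ✗ (unused: r — weakening required)
affine ✓ (no duplicate uses among p, f, q, g, h, r, p1)
relevant ✗ (unused: r — weakening required)
unrestricted ✓ (well-typed at R -> Q; no restrictions here)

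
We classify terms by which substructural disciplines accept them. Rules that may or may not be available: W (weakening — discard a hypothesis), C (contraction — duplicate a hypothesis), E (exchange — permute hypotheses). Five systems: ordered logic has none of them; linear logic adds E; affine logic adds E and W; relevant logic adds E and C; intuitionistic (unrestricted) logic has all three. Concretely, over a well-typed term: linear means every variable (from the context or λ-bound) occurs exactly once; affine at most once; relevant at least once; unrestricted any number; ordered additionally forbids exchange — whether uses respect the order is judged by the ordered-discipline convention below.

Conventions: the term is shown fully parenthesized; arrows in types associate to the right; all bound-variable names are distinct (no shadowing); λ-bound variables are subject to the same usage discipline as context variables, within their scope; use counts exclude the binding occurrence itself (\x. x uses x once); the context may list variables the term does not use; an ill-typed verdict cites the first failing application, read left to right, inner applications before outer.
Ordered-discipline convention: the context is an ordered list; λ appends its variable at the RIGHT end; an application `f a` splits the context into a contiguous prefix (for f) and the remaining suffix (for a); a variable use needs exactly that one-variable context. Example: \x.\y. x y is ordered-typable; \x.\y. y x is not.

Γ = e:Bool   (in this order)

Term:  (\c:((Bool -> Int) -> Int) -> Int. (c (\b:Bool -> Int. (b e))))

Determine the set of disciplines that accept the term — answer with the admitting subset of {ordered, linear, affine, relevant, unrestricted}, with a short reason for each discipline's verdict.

admitting disciplines: linear, affine, relevant, unrestricted
variable uses: e=1, c (bound)=1, b (bound)=1
uses in reading order: c, b, e
typing: the term checks, with type (((Bool -> Int) -> Int) -> Int) -> Int
ordered: ✗ — no contiguous prefix/suffix split fits c, b, e
linear: ✓ — each of e, c, b used exactly once
affine: ✓ — at most one use each (e, c, b)
relevant: ✓ — e, c, b: all used, weakening unneeded
unrestricted: ✓ — type-checks ((((Bool -> Int) -> Int) -> Int) -> Int) and nothing is barred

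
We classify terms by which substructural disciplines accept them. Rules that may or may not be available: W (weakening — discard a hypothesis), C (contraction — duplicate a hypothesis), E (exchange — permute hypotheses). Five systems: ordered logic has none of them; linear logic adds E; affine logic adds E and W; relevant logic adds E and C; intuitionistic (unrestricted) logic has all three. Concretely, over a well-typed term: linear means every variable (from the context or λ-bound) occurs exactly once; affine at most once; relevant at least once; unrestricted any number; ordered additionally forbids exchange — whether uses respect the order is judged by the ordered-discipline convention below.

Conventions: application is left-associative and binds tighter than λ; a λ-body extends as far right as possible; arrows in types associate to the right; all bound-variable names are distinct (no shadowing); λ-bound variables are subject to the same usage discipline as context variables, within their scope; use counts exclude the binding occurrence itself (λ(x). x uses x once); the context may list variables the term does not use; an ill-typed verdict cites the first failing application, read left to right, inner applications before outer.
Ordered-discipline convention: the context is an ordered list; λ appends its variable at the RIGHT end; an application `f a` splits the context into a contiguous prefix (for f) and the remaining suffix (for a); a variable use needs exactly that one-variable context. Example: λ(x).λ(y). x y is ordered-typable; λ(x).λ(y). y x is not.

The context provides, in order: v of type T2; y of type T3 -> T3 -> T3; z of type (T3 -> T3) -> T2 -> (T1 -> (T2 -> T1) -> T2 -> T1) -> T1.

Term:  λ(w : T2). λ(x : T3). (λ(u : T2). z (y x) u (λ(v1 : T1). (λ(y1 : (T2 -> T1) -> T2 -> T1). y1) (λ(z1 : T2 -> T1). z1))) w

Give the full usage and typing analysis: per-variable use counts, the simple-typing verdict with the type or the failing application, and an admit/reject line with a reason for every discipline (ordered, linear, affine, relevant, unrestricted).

variable uses: v=0, y=1, z=1, w (λ-bound)=1, x (λ-bound)=1, u (λ-bound)=1, v1 (λ-bound)=0, y1 (λ-bound)=1, z1 (λ-bound)=1
uses in reading order: z, y, x, u, y1, z1, w
typing: well-typed at T2 -> T3 -> T1
ordered: ✗, unused: v, v1 — weakening required
linear: ✗, unused: v, v1 — weakening required
affine: ✓, no duplicate uses among v, y, z, w, x, u, v1, y1, z1
relevant: ✗, unused: v, v1 — weakening required
unrestricted: ✓, well-typed at T2 -> T3 -> T1; no restrictions here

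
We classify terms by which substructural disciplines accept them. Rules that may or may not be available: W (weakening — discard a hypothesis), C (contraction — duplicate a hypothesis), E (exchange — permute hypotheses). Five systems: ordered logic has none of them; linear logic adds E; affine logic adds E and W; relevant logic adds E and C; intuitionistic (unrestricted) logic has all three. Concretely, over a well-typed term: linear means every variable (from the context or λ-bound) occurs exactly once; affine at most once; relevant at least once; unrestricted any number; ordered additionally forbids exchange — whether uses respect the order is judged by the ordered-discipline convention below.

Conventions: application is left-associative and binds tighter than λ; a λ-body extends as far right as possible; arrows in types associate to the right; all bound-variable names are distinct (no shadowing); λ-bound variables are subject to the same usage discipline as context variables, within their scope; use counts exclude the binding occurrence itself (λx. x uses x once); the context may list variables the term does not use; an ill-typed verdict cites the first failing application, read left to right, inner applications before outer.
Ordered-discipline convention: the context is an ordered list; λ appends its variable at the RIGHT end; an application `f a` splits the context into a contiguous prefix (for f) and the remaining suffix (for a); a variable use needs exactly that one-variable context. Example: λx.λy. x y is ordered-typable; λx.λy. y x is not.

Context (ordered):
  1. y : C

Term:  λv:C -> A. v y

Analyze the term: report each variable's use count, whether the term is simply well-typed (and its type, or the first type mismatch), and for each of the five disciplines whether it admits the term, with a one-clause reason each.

use counts: y: 1; v (λ-bound): 1
order of uses: v, y
typing: the term checks, with type (C -> A) -> A
ordered: ✗ — needs exchange: uses follow v, y
linear: ✓ — y, v: one use apiece
affine: ✓ — at most one use each (y, v)
relevant: ✓ — none of y, v goes unused
unrestricted: ✓ — typability at (C -> A) -> A is all that's needed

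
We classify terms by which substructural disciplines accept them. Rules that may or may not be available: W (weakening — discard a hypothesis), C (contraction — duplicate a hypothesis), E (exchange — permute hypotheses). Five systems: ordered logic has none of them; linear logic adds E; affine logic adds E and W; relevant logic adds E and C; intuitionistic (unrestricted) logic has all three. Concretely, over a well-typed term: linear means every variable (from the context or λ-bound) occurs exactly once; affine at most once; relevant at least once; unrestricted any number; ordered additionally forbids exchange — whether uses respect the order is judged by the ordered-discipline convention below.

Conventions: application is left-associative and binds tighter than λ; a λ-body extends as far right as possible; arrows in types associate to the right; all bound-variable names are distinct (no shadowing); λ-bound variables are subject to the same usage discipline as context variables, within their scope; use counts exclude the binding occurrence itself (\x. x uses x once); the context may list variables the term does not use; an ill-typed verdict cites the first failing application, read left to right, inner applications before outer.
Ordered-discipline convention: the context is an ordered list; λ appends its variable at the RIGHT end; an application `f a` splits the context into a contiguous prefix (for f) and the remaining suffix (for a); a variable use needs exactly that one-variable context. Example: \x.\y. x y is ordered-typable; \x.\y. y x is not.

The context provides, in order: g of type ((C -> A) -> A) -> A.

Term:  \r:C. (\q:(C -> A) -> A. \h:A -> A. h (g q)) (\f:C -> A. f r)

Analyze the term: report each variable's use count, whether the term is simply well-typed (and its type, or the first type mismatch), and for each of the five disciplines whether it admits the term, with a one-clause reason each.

variable uses: g: 1×, r (λ-bound): 1×, q (λ-bound): 1×, h (λ-bound): 1×, f (λ-bound): 1×
order of uses: h, g, q, f, r
typing: well-typed — term : C -> (A -> A) -> A
ordered ✗ (no contiguous prefix/suffix split fits h, g, q, f, r)
linear ✓ (g, r, q, h, f: one use apiece)
affine ✓ (no duplicate uses among g, r, q, h, f)
relevant ✓ (none of g, r, q, h, f goes unused)
unrestricted ✓ (type-checks (C -> (A -> A) -> A) and nothing is barred)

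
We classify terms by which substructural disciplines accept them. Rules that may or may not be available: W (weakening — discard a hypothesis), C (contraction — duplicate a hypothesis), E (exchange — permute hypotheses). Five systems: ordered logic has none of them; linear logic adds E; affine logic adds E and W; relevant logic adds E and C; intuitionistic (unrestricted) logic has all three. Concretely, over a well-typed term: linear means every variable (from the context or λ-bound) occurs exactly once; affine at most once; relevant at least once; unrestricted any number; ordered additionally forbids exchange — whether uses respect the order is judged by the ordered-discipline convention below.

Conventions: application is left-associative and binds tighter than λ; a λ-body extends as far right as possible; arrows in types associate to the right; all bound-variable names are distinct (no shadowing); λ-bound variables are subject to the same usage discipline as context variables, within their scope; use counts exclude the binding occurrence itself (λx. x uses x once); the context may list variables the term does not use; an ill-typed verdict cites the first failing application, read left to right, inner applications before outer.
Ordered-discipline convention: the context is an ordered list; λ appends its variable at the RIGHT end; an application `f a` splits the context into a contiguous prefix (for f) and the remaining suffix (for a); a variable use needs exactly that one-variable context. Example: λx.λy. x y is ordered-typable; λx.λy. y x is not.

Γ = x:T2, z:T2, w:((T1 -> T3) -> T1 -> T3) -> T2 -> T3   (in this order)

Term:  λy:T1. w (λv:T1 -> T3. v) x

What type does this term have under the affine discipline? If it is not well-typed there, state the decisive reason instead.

term : T1 -> T3
variable uses: x: 1; z: 0; w: 1; y (λ-bound): 0; v (λ-bound): 1
uses in reading order: w, v, x
typing: well-typed — term : T1 -> T3
summary: ordered ✗, linear ✗, affine ✓, relevant ✗, unrestricted ✓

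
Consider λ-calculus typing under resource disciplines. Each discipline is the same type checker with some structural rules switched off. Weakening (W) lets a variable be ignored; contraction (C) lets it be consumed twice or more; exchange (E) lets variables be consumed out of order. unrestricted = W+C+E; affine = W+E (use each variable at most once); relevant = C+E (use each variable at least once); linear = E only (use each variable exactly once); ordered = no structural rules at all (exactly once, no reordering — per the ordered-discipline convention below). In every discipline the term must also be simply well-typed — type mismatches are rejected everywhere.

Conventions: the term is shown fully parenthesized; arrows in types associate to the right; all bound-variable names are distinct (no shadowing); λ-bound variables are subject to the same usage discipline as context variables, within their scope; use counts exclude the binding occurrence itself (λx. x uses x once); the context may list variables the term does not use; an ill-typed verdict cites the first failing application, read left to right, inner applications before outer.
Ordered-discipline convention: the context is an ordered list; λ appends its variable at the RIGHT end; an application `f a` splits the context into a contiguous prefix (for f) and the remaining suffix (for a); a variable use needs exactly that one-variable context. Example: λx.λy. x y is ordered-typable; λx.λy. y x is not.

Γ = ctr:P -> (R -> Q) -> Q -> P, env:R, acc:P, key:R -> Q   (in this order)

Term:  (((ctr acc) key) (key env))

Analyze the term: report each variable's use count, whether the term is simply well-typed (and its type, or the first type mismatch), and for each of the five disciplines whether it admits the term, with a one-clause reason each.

usage: ctr: 1; env: 1; acc: 1; key: 2
use order (left to right): ctr, acc, key, key, env
typing: the term checks, with type P
ordered: ✗ — repeated use of key ×2
linear: ✗ — repeated use of key ×2
affine: ✗ — repeated use of key ×2
relevant: ✓ — ctr, env, acc, key: all used, weakening unneeded
unrestricted: ✓ — well-typed at P; no restrictions here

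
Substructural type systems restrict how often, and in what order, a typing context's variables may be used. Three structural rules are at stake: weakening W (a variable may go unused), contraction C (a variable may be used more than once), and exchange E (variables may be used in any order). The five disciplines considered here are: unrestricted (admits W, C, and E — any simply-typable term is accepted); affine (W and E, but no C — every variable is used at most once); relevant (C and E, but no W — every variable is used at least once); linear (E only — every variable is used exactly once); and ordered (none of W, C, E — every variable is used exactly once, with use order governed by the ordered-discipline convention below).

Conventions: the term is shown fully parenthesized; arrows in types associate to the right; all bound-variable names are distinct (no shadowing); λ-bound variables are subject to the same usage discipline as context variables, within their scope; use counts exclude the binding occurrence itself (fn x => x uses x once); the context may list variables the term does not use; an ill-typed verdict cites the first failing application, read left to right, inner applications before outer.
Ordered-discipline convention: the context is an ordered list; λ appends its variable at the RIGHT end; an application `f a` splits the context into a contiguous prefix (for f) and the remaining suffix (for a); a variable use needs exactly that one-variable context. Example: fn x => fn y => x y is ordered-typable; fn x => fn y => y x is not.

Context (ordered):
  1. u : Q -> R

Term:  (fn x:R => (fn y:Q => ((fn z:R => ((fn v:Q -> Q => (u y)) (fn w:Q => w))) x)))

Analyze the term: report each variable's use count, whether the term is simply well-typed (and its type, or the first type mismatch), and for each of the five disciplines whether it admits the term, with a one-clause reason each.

counts: u=1, x (λ-bound)=1, y (λ-bound)=1, z (λ-bound)=0, v (λ-bound)=0, w (λ-bound)=1
left-to-right use order: u, y, w, x
typing: well-typed at R -> Q -> R
ordered: ✗, z, v left unused
linear: ✗, z, v left unused
affine: ✓, at most one use each (u, x, y, z, v, w)
relevant: ✗, z, v left unused
unrestricted: ✓, well-typed at R -> Q -> R; no restrictions here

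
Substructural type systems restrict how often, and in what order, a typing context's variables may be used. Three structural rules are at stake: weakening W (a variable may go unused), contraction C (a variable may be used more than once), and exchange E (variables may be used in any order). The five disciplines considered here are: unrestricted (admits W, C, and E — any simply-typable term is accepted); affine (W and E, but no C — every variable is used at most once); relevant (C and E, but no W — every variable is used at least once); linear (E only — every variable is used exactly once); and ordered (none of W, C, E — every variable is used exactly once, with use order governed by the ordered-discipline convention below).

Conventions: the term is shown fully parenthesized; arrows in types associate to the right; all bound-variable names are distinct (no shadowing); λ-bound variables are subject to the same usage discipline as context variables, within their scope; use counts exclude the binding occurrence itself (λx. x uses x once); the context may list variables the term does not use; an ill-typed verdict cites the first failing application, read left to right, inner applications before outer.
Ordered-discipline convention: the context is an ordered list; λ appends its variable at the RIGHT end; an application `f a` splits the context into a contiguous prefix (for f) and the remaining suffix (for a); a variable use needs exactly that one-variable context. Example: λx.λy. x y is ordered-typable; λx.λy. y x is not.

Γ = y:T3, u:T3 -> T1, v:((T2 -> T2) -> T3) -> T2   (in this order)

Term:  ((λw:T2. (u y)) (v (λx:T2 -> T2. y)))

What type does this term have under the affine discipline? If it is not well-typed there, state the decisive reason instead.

not well-typed under affine — repeated use of y ×2
counts: y: 2, u: 1, v: 1, w (bound): 0, x (bound): 0
order of uses: u, y, v, y
typing: well-typed — term : T1
per-discipline verdicts: ordered ✗ · linear ✗ · affine ✗ · relevant ✗ · unrestricted ✓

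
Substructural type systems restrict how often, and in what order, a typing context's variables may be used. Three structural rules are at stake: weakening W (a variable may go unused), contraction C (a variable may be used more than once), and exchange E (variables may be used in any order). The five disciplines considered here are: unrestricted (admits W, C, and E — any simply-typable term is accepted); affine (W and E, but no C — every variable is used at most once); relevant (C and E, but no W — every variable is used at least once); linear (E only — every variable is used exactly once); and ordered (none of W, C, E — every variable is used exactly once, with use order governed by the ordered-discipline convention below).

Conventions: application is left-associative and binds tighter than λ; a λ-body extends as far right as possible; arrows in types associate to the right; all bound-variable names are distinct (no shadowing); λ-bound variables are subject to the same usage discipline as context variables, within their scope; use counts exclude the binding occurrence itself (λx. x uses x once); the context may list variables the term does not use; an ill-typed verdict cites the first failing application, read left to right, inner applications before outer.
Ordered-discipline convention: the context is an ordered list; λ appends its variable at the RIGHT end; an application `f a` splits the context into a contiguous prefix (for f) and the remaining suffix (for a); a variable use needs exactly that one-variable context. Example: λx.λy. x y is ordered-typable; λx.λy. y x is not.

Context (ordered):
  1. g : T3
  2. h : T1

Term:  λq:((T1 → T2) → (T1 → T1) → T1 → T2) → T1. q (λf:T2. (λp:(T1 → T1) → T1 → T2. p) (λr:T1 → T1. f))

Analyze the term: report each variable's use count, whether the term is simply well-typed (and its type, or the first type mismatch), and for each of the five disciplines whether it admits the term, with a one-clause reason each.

variable uses: g=0; h=0; q (λ-bound)=1; f (λ-bound)=1; p (λ-bound)=1; r (λ-bound)=0
left-to-right use order: q, p, f
typing: ill-typed: an application expects (T1 → T1) → T1 → T2 but receives (T1 → T1) → T2
ordered: ✗ — fails simple typing
linear: ✗ — a type mismatch blocks all five
affine: ✗ — the type mismatch rejects it
relevant: ✗ — not simply typable
unrestricted: ✗ — fails simple typing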